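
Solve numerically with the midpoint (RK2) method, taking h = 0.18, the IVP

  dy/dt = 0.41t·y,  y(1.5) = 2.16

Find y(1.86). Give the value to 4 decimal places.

Midpoint: k1 = f(t_n, y_n); k2 = f(t_n + h/2, y_n + (h/2)·k1); y_{n+1} = y_n + h·k2.
t=1.500000, y=2.160000:
  k1 = f(1.500000, 2.160000) = 1.328400
  k2 = f(1.590000, 2.279556) = 1.486043
  y ← 2.160000 + 0.18·1.486043 = 2.427488
t=1.680000, y=2.427488:
  k1 = f(1.680000, 2.427488) = 1.672054
  k2 = f(1.770000, 2.577972) = 1.870835
  y ← 2.427488 + 0.18·1.870835 = 2.764238
y(1.86) ≈ 2.7642

2.7642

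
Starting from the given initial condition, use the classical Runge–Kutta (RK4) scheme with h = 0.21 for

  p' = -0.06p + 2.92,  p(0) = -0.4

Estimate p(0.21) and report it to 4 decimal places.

RK4: k1 = f(x_n, p_n); k2 = f(x_n + h/2, p_n + (h/2)·k1); k3 = f(x_n + h/2, p_n + (h/2)·k2); k4 = f(x_n + h, p_n + h·k3); p_{n+1} = p_n + (h/6)·(k1 + 2k2 + 2k3 + k4).
x=0.000000, p=-0.400000:
  k1 = f(0.000000, -0.400000) = 2.944000
  k2 = f(0.105000, -0.090880) = 2.925453
  k3 = f(0.105000, -0.092827) = 2.925570
  k4 = f(0.210000, 0.214370) = 2.907138
  p ← -0.400000 + (0.21/6)·(k1 + 2k2 + 2k3 + k4) = 0.214361
p(0.21) ≈ 0.2144

0.2144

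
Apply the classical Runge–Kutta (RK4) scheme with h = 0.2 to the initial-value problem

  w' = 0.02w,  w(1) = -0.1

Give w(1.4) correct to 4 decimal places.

-0.1008

RK4: k1 = f(x_n, w_n); k2 = f(x_n + h/2, w_n + (h/2)·k1); k3 = f(x_n + h/2, w_n + (h/2)·k2); k4 = f(x_n + h, w_n + h·k3); w_{n+1} = w_n + (h/6)·(k1 + 2k2 + 2k3 + k4).
x=1.000000, w=-0.100000:
  k1 = f(1.000000, -0.100000) = -0.002000
  k2 = f(1.100000, -0.100200) = -0.002004
  k3 = f(1.100000, -0.100200) = -0.002004
  k4 = f(1.200000, -0.100401) = -0.002008
  w ← -0.100000 + (0.2/6)·(k1 + 2k2 + 2k3 + k4) = -0.100401
x=1.200000, w=-0.100401:
  k1 = f(1.200000, -0.100401) = -0.002008
  k2 = f(1.300000, -0.100602) = -0.002012
  k3 = f(1.300000, -0.100602) = -0.002012
  k4 = f(1.400000, -0.100803) = -0.002016
  w ← -0.100401 + (0.2/6)·(k1 + 2k2 + 2k3 + k4) = -0.100803
w(1.4) ≈ -0.1008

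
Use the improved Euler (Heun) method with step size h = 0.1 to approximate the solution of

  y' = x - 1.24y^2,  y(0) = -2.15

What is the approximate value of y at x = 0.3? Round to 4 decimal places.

Heun: k1 = f(x_n, y_n); k2 = f(x_n + h, y_n + h·k1); y_{n+1} = y_n + (h/2)·(k1 + k2).
x=0.000000, y=-2.150000:
  k1 = f(0.000000, -2.150000) = -5.731900
  k2 = f(0.100000, -2.723190) = -9.095547
  y ← -2.150000 + (0.1/2)·(-5.731900 + (-9.095547)) = -2.891372
x=0.100000, y=-2.891372:
  k1 = f(0.100000, -2.891372) = -10.266442
  k2 = f(0.200000, -3.918017) = -18.835059
  y ← -2.891372 + (0.1/2)·(-10.266442 + (-18.835059)) = -4.346447
x=0.200000, y=-4.346447:
  k1 = f(0.200000, -4.346447) = -23.225590
  k2 = f(0.300000, -6.669006) = -54.849802
  y ← -4.346447 + (0.1/2)·(-23.225590 + (-54.849802)) = -8.250217
y(0.3) ≈ -8.2502

-8.2502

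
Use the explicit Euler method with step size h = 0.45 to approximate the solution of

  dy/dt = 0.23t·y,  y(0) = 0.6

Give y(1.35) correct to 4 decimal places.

0.6864

Euler: y_{n+1} = y_n + h·f(t_n, y_n).
t=0.000000, y=0.600000: f=0.000000 → y ← 0.600000 + 0.45·0.000000 = 0.600000
t=0.450000, y=0.600000: f=0.062100 → y ← 0.600000 + 0.45·0.062100 = 0.627945
t=0.900000, y=0.627945: f=0.129985 → y ← 0.627945 + 0.45·0.129985 = 0.686438
y(1.35) ≈ 0.6864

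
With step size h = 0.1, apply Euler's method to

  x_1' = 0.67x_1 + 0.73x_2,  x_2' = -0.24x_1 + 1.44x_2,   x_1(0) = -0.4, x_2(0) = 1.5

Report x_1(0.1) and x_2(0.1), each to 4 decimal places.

Euler on (x_1,x_2): x_1_{n+1} = x_1_n + h·x_1', x_2_{n+1} = x_2_n + h·x_2'.
0.000000: (-0.400000, 1.500000); f=(0.827000, 2.256000) → (-0.317300, 1.725600)
(x_1(0.1), x_2(0.1)) ≈ (-0.3173, 1.7256)

-0.3173, 1.7256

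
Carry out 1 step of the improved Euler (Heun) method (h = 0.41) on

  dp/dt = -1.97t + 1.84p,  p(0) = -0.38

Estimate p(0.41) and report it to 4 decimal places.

Heun: k1 = f(t_n, p_n); k2 = f(t_n + h, p_n + h·k1); p_{n+1} = p_n + (h/2)·(k1 + k2).
t=0.000000, p=-0.380000:
  k1 = f(0.000000, -0.380000) = -0.699200
  k2 = f(0.410000, -0.666672) = -2.034376
  p ← -0.380000 + (0.41/2)·(-0.699200 + (-2.034376)) = -0.940383
p(0.41) ≈ -0.9404

-0.9404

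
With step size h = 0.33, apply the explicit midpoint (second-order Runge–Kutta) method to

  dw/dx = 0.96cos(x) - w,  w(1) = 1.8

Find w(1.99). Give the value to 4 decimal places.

Midpoint: k1 = f(x_n, w_n); k2 = f(x_n + h/2, w_n + (h/2)·k1); w_{n+1} = w_n + h·k2.
x=1.000000, w=1.800000:
  k1 = f(1.000000, 1.800000) = -1.281310
  k2 = f(1.165000, 1.588584) = -1.209623
  w ← 1.800000 + 0.33·(-1.209623) = 1.400824
x=1.330000, w=1.400824:
  k1 = f(1.330000, 1.400824) = -1.171887
  k2 = f(1.495000, 1.207463) = -1.134768
  w ← 1.400824 + 0.33·(-1.134768) = 1.026351
x=1.660000, w=1.026351:
  k1 = f(1.660000, 1.026351) = -1.111873
  k2 = f(1.825000, 0.842892) = -1.084308
  w ← 1.026351 + 0.33·(-1.084308) = 0.668529
w(1.99) ≈ 0.6685

0.6685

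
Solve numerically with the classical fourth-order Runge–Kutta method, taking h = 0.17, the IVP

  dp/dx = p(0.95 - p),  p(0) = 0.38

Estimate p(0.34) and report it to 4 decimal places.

RK4: k1 = f(x_n, p_n); k2 = f(x_n + h/2, p_n + (h/2)·k1); k3 = f(x_n + h/2, p_n + (h/2)·k2); k4 = f(x_n + h, p_n + h·k3); p_{n+1} = p_n + (h/6)·(k1 + 2k2 + 2k3 + k4).
x=0.000000, p=0.380000:
  k1 = f(0.000000, 0.380000) = 0.216600
  k2 = f(0.085000, 0.398411) = 0.219759
  k3 = f(0.085000, 0.398680) = 0.219800
  k4 = f(0.170000, 0.417366) = 0.222303
  p ← 0.380000 + (0.17/6)·(k1 + 2k2 + 2k3 + k4) = 0.417344
x=0.170000, p=0.417344:
  k1 = f(0.170000, 0.417344) = 0.222301
  k2 = f(0.255000, 0.436240) = 0.224123
  k3 = f(0.255000, 0.436394) = 0.224135
  k4 = f(0.340000, 0.455447) = 0.225243
  p ← 0.417344 + (0.17/6)·(k1 + 2k2 + 2k3 + k4) = 0.455426
p(0.34) ≈ 0.4554

0.4554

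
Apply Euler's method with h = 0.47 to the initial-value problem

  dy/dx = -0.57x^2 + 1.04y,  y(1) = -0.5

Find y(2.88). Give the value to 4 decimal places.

-7.6808

Euler: y_{n+1} = y_n + h·f(x_n, y_n).
x=1.000000, y=-0.500000: f=-1.090000 → y ← -0.500000 + 0.47·(-1.090000) = -1.012300
x=1.470000, y=-1.012300: f=-2.284505 → y ← -1.012300 + 0.47·(-2.284505) = -2.086017
x=1.940000, y=-2.086017: f=-4.314710 → y ← -2.086017 + 0.47·(-4.314710) = -4.113931
x=2.410000, y=-4.113931: f=-7.589105 → y ← -4.113931 + 0.47·(-7.589105) = -7.680811
y(2.88) ≈ -7.6808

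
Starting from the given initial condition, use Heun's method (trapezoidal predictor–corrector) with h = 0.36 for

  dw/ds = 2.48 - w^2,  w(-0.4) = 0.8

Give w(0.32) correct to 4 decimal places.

1.3838

Heun: k1 = f(s_n, w_n); k2 = f(s_n + h, w_n + h·k1); w_{n+1} = w_n + (h/2)·(k1 + k2).
s=-0.400000, w=0.800000:
  k1 = f(-0.400000, 0.800000) = 1.840000
  k2 = f(-0.040000, 1.462400) = 0.341386
  w ← 0.800000 + (0.36/2)·(1.840000 + 0.341386) = 1.192650
s=-0.040000, w=1.192650:
  k1 = f(-0.040000, 1.192650) = 1.057587
  k2 = f(0.320000, 1.573381) = 0.004473
  w ← 1.192650 + (0.36/2)·(1.057587 + 0.004473) = 1.383820
w(0.32) ≈ 1.3838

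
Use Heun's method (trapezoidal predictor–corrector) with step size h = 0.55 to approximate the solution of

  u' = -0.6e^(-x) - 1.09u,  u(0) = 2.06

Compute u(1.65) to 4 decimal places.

0.2404

Heun: k1 = f(x_n, u_n); k2 = f(x_n + h, u_n + h·k1); u_{n+1} = u_n + (h/2)·(k1 + k2).
x=0.000000, u=2.060000:
  k1 = f(0.000000, 2.060000) = -2.845400
  k2 = f(0.550000, 0.495030) = -0.885753
  u ← 2.060000 + (0.55/2)·(-2.845400 + (-0.885753)) = 1.033933
x=0.550000, u=1.033933:
  k1 = f(0.550000, 1.033933) = -1.473157
  k2 = f(1.100000, 0.223697) = -0.443552
  u ← 1.033933 + (0.55/2)·(-1.473157 + (-0.443552)) = 0.506838
x=1.100000, u=0.506838:
  k1 = f(1.100000, 0.506838) = -0.752176
  k2 = f(1.650000, 0.093141) = -0.216754
  u ← 0.506838 + (0.55/2)·(-0.752176 + (-0.216754)) = 0.240382
u(1.65) ≈ 0.2404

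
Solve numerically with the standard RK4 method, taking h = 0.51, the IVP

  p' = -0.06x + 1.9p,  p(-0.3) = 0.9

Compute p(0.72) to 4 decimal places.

RK4: k1 = f(x_n, p_n); k2 = f(x_n + h/2, p_n + (h/2)·k1); k3 = f(x_n + h/2, p_n + (h/2)·k2); k4 = f(x_n + h, p_n + h·k3); p_{n+1} = p_n + (h/6)·(k1 + 2k2 + 2k3 + k4).
x=-0.300000, p=0.900000:
  k1 = f(-0.300000, 0.900000) = 1.728000
  k2 = f(-0.045000, 1.340640) = 2.549916
  k3 = f(-0.045000, 1.550229) = 2.948134
  k4 = f(0.210000, 2.403548) = 4.554142
  p ← 0.900000 + (0.51/6)·(k1 + 2k2 + 2k3 + k4) = 2.368651
x=0.210000, p=2.368651:
  k1 = f(0.210000, 2.368651) = 4.487836
  k2 = f(0.465000, 3.513049) = 6.646893
  k3 = f(0.465000, 4.063608) = 7.692956
  k4 = f(0.720000, 6.292058) = 11.911710
  p ← 2.368651 + (0.51/6)·(k1 + 2k2 + 2k3 + k4) = 6.200386
p(0.72) ≈ 6.2004

6.2004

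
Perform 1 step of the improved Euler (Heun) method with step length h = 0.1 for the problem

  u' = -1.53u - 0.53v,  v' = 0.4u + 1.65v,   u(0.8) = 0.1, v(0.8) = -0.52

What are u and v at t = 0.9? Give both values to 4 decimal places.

Heun on (u,v): k1 = f(t_n, state_n); k2 = f(t_n + h, state_n + h·k1); state_{n+1} = state_n + (h/2)·(k1 + k2).
0.800000: (0.100000, -0.520000)
  k1 = (0.122600, -0.818000)
  predictor → (0.112260, -0.601800)
  k2 = (0.147196, -0.948066)
  → (0.113490, -0.608303)
(u(0.9), v(0.9)) ≈ (0.1135, -0.6083)

0.1135, -0.6083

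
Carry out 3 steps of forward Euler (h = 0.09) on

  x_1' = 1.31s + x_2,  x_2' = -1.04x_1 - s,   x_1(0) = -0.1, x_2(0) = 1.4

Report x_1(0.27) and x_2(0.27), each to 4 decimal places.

Euler on (x_1,x_2): x_1_{n+1} = x_1_n + h·x_1', x_2_{n+1} = x_2_n + h·x_2'.
0.000000: (-0.100000, 1.400000); f=(1.400000, 0.104000) → (0.026000, 1.409360)
0.090000: (0.026000, 1.409360); f=(1.527260, -0.117040) → (0.163453, 1.398826)
0.180000: (0.163453, 1.398826); f=(1.634626, -0.349992) → (0.310570, 1.367327)
(x_1(0.27), x_2(0.27)) ≈ (0.3106, 1.3673)

0.3106, 1.3673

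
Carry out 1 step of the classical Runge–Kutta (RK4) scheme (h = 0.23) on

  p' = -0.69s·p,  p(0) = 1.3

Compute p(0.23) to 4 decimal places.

1.2765

RK4: k1 = f(s_n, p_n); k2 = f(s_n + h/2, p_n + (h/2)·k1); k3 = f(s_n + h/2, p_n + (h/2)·k2); k4 = f(s_n + h, p_n + h·k3); p_{n+1} = p_n + (h/6)·(k1 + 2k2 + 2k3 + k4).
s=0.000000, p=1.300000:
  k1 = f(0.000000, 1.300000) = 0.000000
  k2 = f(0.115000, 1.300000) = -0.103155
  k3 = f(0.115000, 1.288137) = -0.102214
  k4 = f(0.230000, 1.276491) = -0.202579
  p ← 1.300000 + (0.23/6)·(k1 + 2k2 + 2k3 + k4) = 1.276490
p(0.23) ≈ 1.2765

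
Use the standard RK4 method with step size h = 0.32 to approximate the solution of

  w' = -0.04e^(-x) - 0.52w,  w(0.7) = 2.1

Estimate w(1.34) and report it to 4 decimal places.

RK4: k1 = f(x_n, w_n); k2 = f(x_n + h/2, w_n + (h/2)·k1); k3 = f(x_n + h/2, w_n + (h/2)·k2); k4 = f(x_n + h, w_n + h·k3); w_{n+1} = w_n + (h/6)·(k1 + 2k2 + 2k3 + k4).
x=0.700000, w=2.100000:
  k1 = f(0.700000, 2.100000) = -1.111863
  k2 = f(0.860000, 1.922102) = -1.016419
  k3 = f(0.860000, 1.937373) = -1.024360
  k4 = f(1.020000, 1.772205) = -0.935970
  w ← 2.100000 + (0.32/6)·(k1 + 2k2 + 2k3 + k4) = 1.773099
x=1.020000, w=1.773099:
  k1 = f(1.020000, 1.773099) = -0.936435
  k2 = f(1.180000, 1.623269) = -0.856391
  k3 = f(1.180000, 1.636076) = -0.863051
  k4 = f(1.340000, 1.496923) = -0.788874
  w ← 1.773099 + (0.32/6)·(k1 + 2k2 + 2k3 + k4) = 1.497675
w(1.34) ≈ 1.4977

1.4977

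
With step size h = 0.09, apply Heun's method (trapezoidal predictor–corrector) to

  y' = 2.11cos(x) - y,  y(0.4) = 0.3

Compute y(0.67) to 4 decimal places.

0.6546

Heun: k1 = f(x_n, y_n); k2 = f(x_n + h, y_n + h·k1); y_{n+1} = y_n + (h/2)·(k1 + k2).
x=0.400000, y=0.300000:
  k1 = f(0.400000, 0.300000) = 1.643439
  k2 = f(0.490000, 0.447909) = 1.413813
  y ← 0.300000 + (0.09/2)·(1.643439 + 1.413813) = 0.437576
x=0.490000, y=0.437576:
  k1 = f(0.490000, 0.437576) = 1.424146
  k2 = f(0.580000, 0.565749) = 1.199187
  y ← 0.437576 + (0.09/2)·(1.424146 + 1.199187) = 0.555626
x=0.580000, y=0.555626:
  k1 = f(0.580000, 0.555626) = 1.209310
  k2 = f(0.670000, 0.664464) = 0.989400
  y ← 0.555626 + (0.09/2)·(1.209310 + 0.989400) = 0.654568
y(0.67) ≈ 0.6546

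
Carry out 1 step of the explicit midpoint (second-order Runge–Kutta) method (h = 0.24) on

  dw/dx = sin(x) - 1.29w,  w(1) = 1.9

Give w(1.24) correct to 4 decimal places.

1.5876

Midpoint: k1 = f(x_n, w_n); k2 = f(x_n + h/2, w_n + (h/2)·k1); w_{n+1} = w_n + h·k2.
x=1.000000, w=1.900000:
  k1 = f(1.000000, 1.900000) = -1.609529
  k2 = f(1.120000, 1.706857) = -1.301744
  w ← 1.900000 + 0.24·(-1.301744) = 1.587581
w(1.24) ≈ 1.5876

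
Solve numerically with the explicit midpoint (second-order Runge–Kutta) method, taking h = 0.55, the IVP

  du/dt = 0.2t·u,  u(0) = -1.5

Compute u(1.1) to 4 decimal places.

Midpoint: k1 = f(t_n, u_n); k2 = f(t_n + h/2, u_n + (h/2)·k1); u_{n+1} = u_n + h·k2.
t=0.000000, u=-1.500000:
  k1 = f(0.000000, -1.500000) = 0.000000
  k2 = f(0.275000, -1.500000) = -0.082500
  u ← -1.500000 + 0.55·(-0.082500) = -1.545375
t=0.550000, u=-1.545375:
  k1 = f(0.550000, -1.545375) = -0.169991
  k2 = f(0.825000, -1.592123) = -0.262700
  u ← -1.545375 + 0.55·(-0.262700) = -1.689860
u(1.1) ≈ -1.6899

-1.6899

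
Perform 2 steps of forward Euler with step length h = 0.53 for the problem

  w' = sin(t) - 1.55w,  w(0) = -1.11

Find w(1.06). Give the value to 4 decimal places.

Euler: w_{n+1} = w_n + h·f(t_n, w_n).
t=0.000000, w=-1.110000: f=1.720500 → w ← -1.110000 + 0.53·1.720500 = -0.198135
t=0.530000, w=-0.198135: f=0.812643 → w ← -0.198135 + 0.53·0.812643 = 0.232566
w(1.06) ≈ 0.2326

0.2326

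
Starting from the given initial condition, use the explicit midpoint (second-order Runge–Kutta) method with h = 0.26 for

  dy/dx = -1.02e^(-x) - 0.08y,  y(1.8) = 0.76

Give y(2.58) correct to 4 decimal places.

0.6262

Midpoint: k1 = f(x_n, y_n); k2 = f(x_n + h/2, y_n + (h/2)·k1); y_{n+1} = y_n + h·k2.
x=1.800000, y=0.760000:
  k1 = f(1.800000, 0.760000) = -0.229405
  k2 = f(1.930000, 0.730177) = -0.206465
  y ← 0.760000 + 0.26·(-0.206465) = 0.706319
x=2.060000, y=0.706319:
  k1 = f(2.060000, 0.706319) = -0.186509
  k2 = f(2.190000, 0.682073) = -0.168721
  y ← 0.706319 + 0.26·(-0.168721) = 0.662452
x=2.320000, y=0.662452:
  k1 = f(2.320000, 0.662452) = -0.153235
  k2 = f(2.450000, 0.642531) = -0.139422
  y ← 0.662452 + 0.26·(-0.139422) = 0.626202
y(2.58) ≈ 0.6262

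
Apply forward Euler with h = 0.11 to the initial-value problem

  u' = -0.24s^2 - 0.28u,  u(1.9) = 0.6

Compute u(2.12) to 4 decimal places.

Euler: u_{n+1} = u_n + h·f(s_n, u_n).
s=1.900000, u=0.600000: f=-1.034400 → u ← 0.600000 + 0.11·(-1.034400) = 0.486216
s=2.010000, u=0.486216: f=-1.105764 → u ← 0.486216 + 0.11·(-1.105764) = 0.364582
u(2.12) ≈ 0.3646

0.3646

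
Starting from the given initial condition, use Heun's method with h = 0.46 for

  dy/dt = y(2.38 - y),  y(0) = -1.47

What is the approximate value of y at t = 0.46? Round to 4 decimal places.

Heun: k1 = f(t_n, y_n); k2 = f(t_n + h, y_n + h·k1); y_{n+1} = y_n + (h/2)·(k1 + k2).
t=0.000000, y=-1.470000:
  k1 = f(0.000000, -1.470000) = -5.659500
  k2 = f(0.460000, -4.073370) = -26.286964
  y ← -1.470000 + (0.46/2)·(-5.659500 + (-26.286964)) = -8.817687
y(0.46) ≈ -8.8177

-8.8177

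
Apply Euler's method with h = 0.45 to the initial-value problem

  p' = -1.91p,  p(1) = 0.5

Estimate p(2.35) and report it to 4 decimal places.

Euler: p_{n+1} = p_n + h·f(t_n, p_n).
t=1.000000, p=0.500000: f=-0.955000 → p ← 0.500000 + 0.45·(-0.955000) = 0.070250
t=1.450000, p=0.070250: f=-0.134178 → p ← 0.070250 + 0.45·(-0.134178) = 0.009870
t=1.900000, p=0.009870: f=-0.018852 → p ← 0.009870 + 0.45·(-0.018852) = 0.001387
p(2.35) ≈ 0.0014

0.0014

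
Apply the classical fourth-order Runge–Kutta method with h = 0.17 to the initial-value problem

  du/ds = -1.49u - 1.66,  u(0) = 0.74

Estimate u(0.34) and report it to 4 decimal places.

0.0031

RK4: k1 = f(s_n, u_n); k2 = f(s_n + h/2, u_n + (h/2)·k1); k3 = f(s_n + h/2, u_n + (h/2)·k2); k4 = f(s_n + h, u_n + h·k3); u_{n+1} = u_n + (h/6)·(k1 + 2k2 + 2k3 + k4).
s=0.000000, u=0.740000:
  k1 = f(0.000000, 0.740000) = -2.762600
  k2 = f(0.085000, 0.505179) = -2.412717
  k3 = f(0.085000, 0.534919) = -2.457029
  k4 = f(0.170000, 0.322305) = -2.140234
  u ← 0.740000 + (0.17/6)·(k1 + 2k2 + 2k3 + k4) = 0.325134
s=0.170000, u=0.325134:
  k1 = f(0.170000, 0.325134) = -2.144450
  k2 = f(0.255000, 0.142856) = -1.872855
  k3 = f(0.255000, 0.165941) = -1.907253
  k4 = f(0.340000, 0.000901) = -1.661343
  u ← 0.325134 + (0.17/6)·(k1 + 2k2 + 2k3 + k4) = 0.003097
u(0.34) ≈ 0.0031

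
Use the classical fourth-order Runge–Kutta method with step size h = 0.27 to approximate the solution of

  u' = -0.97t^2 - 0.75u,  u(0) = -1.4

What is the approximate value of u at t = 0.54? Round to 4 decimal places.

-0.9799

RK4: k1 = f(t_n, u_n); k2 = f(t_n + h/2, u_n + (h/2)·k1); k3 = f(t_n + h/2, u_n + (h/2)·k2); k4 = f(t_n + h, u_n + h·k3); u_{n+1} = u_n + (h/6)·(k1 + 2k2 + 2k3 + k4).
t=0.000000, u=-1.400000:
  k1 = f(0.000000, -1.400000) = 1.050000
  k2 = f(0.135000, -1.258250) = 0.926009
  k3 = f(0.135000, -1.274989) = 0.938563
  k4 = f(0.270000, -1.146588) = 0.789228
  u ← -1.400000 + (0.27/6)·(k1 + 2k2 + 2k3 + k4) = -1.149423
t=0.270000, u=-1.149423:
  k1 = f(0.270000, -1.149423) = 0.791354
  k2 = f(0.405000, -1.042590) = 0.622839
  k3 = f(0.405000, -1.065340) = 0.639901
  k4 = f(0.540000, -0.976650) = 0.449636
  u ← -1.149423 + (0.27/6)·(k1 + 2k2 + 2k3 + k4) = -0.979932
u(0.54) ≈ -0.9799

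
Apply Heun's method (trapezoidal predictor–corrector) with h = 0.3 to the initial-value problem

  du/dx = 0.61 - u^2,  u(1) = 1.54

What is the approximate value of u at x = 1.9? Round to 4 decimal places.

0.9391

Heun: k1 = f(x_n, u_n); k2 = f(x_n + h, u_n + h·k1); u_{n+1} = u_n + (h/2)·(k1 + k2).
x=1.000000, u=1.540000:
  k1 = f(1.000000, 1.540000) = -1.761600
  k2 = f(1.300000, 1.011520) = -0.413173
  u ← 1.540000 + (0.3/2)·(-1.761600 + (-0.413173)) = 1.213784
x=1.300000, u=1.213784:
  k1 = f(1.300000, 1.213784) = -0.863272
  k2 = f(1.600000, 0.954803) = -0.301648
  u ← 1.213784 + (0.3/2)·(-0.863272 + (-0.301648)) = 1.039046
x=1.600000, u=1.039046:
  k1 = f(1.600000, 1.039046) = -0.469617
  k2 = f(1.900000, 0.898161) = -0.196693
  u ← 1.039046 + (0.3/2)·(-0.469617 + (-0.196693)) = 0.939100
u(1.9) ≈ 0.9391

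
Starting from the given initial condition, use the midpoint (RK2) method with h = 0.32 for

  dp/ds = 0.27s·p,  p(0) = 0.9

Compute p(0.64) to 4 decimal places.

0.9508

Midpoint: k1 = f(s_n, p_n); k2 = f(s_n + h/2, p_n + (h/2)·k1); p_{n+1} = p_n + h·k2.
s=0.000000, p=0.900000:
  k1 = f(0.000000, 0.900000) = 0.000000
  k2 = f(0.160000, 0.900000) = 0.038880
  p ← 0.900000 + 0.32·0.038880 = 0.912442
s=0.320000, p=0.912442:
  k1 = f(0.320000, 0.912442) = 0.078835
  k2 = f(0.480000, 0.925055) = 0.119887
  p ← 0.912442 + 0.32·0.119887 = 0.950805
p(0.64) ≈ 0.9508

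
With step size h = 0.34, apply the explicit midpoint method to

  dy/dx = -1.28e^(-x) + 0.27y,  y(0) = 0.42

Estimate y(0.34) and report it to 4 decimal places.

Midpoint: k1 = f(x_n, y_n); k2 = f(x_n + h/2, y_n + (h/2)·k1); y_{n+1} = y_n + h·k2.
x=0.000000, y=0.420000:
  k1 = f(0.000000, 0.420000) = -1.166600
  k2 = f(0.170000, 0.221678) = -1.020038
  y ← 0.420000 + 0.34·(-1.020038) = 0.073187
y(0.34) ≈ 0.0732

0.0732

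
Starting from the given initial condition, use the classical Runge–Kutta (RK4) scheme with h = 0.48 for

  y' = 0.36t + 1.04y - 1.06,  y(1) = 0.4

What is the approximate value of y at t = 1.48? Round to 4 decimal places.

0.2725

RK4: k1 = f(t_n, y_n); k2 = f(t_n + h/2, y_n + (h/2)·k1); k3 = f(t_n + h/2, y_n + (h/2)·k2); k4 = f(t_n + h, y_n + h·k3); y_{n+1} = y_n + (h/6)·(k1 + 2k2 + 2k3 + k4).
t=1.000000, y=0.400000:
  k1 = f(1.000000, 0.400000) = -0.284000
  k2 = f(1.240000, 0.331840) = -0.268486
  k3 = f(1.240000, 0.335563) = -0.264614
  k4 = f(1.480000, 0.272985) = -0.243295
  y ← 0.400000 + (0.48/6)·(k1 + 2k2 + 2k3 + k4) = 0.272520
y(1.48) ≈ 0.2725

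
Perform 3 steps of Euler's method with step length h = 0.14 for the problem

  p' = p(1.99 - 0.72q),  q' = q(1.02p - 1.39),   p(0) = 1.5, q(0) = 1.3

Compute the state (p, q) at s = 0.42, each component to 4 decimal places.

Euler on (p,q): p_{n+1} = p_n + h·p', q_{n+1} = q_n + h·q'.
0.000000: (1.500000, 1.300000); f=(1.581000, 0.182000) → (1.721340, 1.325480)
0.140000: (1.721340, 1.325480); f=(1.782713, 0.484817) → (1.970920, 1.393354)
0.280000: (1.970920, 1.393354); f=(1.944874, 0.864351) → (2.243202, 1.514363)
(p(0.42), q(0.42)) ≈ (2.2432, 1.5144)

2.2432, 1.5144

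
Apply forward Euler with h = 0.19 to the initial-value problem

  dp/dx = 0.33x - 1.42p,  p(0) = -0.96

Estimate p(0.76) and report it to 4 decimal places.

Euler: p_{n+1} = p_n + h·f(x_n, p_n).
x=0.000000, p=-0.960000: f=1.363200 → p ← -0.960000 + 0.19·1.363200 = -0.700992
x=0.190000, p=-0.700992: f=1.058109 → p ← -0.700992 + 0.19·1.058109 = -0.499951
x=0.380000, p=-0.499951: f=0.835331 → p ← -0.499951 + 0.19·0.835331 = -0.341238
x=0.570000, p=-0.341238: f=0.672659 → p ← -0.341238 + 0.19·0.672659 = -0.213433
p(0.76) ≈ -0.2134

-0.2134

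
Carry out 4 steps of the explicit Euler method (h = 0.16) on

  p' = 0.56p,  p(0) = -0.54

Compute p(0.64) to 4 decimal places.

-0.7611

Euler: p_{n+1} = p_n + h·f(s_n, p_n).
s=0.000000, p=-0.540000: f=-0.302400 → p ← -0.540000 + 0.16·(-0.302400) = -0.588384
s=0.160000, p=-0.588384: f=-0.329495 → p ← -0.588384 + 0.16·(-0.329495) = -0.641103
s=0.320000, p=-0.641103: f=-0.359018 → p ← -0.641103 + 0.16·(-0.359018) = -0.698546
s=0.480000, p=-0.698546: f=-0.391186 → p ← -0.698546 + 0.16·(-0.391186) = -0.761136
p(0.64) ≈ -0.7611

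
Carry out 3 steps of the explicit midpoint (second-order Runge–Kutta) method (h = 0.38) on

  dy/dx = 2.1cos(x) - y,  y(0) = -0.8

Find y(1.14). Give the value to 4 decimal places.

Midpoint: k1 = f(x_n, y_n); k2 = f(x_n + h/2, y_n + (h/2)·k1); y_{n+1} = y_n + h·k2.
x=0.000000, y=-0.800000:
  k1 = f(0.000000, -0.800000) = 2.900000
  k2 = f(0.190000, -0.249000) = 2.311209
  y ← -0.800000 + 0.38·2.311209 = 0.078259
x=0.380000, y=0.078259:
  k1 = f(0.380000, 0.078259) = 1.871936
  k2 = f(0.570000, 0.433927) = 1.334065
  y ← 0.078259 + 0.38·1.334065 = 0.585204
x=0.760000, y=0.585204:
  k1 = f(0.760000, 0.585204) = 0.936952
  k2 = f(0.950000, 0.763225) = 0.458310
  y ← 0.585204 + 0.38·0.458310 = 0.759362
y(1.14) ≈ 0.7594

0.7594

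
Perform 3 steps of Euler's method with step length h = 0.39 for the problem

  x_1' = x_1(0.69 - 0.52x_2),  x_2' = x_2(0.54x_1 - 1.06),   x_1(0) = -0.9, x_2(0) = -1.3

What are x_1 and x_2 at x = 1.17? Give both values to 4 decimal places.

Euler on (x_1,x_2): x_1_{n+1} = x_1_n + h·x_1', x_2_{n+1} = x_2_n + h·x_2'.
0.000000: (-0.900000, -1.300000); f=(-1.229400, 2.009800) → (-1.379466, -0.516178)
0.390000: (-1.379466, -0.516178); f=(-1.322098, 0.931656) → (-1.895084, -0.152832)
0.780000: (-1.895084, -0.152832); f=(-1.458216, 0.318402) → (-2.463788, -0.028655)
(x_1(1.17), x_2(1.17)) ≈ (-2.4638, -0.0287)

-2.4638, -0.0287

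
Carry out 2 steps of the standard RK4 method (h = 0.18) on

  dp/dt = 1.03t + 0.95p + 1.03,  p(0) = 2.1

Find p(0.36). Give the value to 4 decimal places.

RK4: k1 = f(t_n, p_n); k2 = f(t_n + h/2, p_n + (h/2)·k1); k3 = f(t_n + h/2, p_n + (h/2)·k2); k4 = f(t_n + h, p_n + h·k3); p_{n+1} = p_n + (h/6)·(k1 + 2k2 + 2k3 + k4).
t=0.000000, p=2.100000:
  k1 = f(0.000000, 2.100000) = 3.025000
  k2 = f(0.090000, 2.372250) = 3.376337
  k3 = f(0.090000, 2.403870) = 3.406377
  k4 = f(0.180000, 2.713148) = 3.792890
  p ← 2.100000 + (0.18/6)·(k1 + 2k2 + 2k3 + k4) = 2.711500
t=0.180000, p=2.711500:
  k1 = f(0.180000, 2.711500) = 3.791325
  k2 = f(0.270000, 3.052719) = 4.208183
  k3 = f(0.270000, 3.090236) = 4.243824
  k4 = f(0.360000, 3.475388) = 4.702419
  p ← 2.711500 + (0.18/6)·(k1 + 2k2 + 2k3 + k4) = 3.473432
p(0.36) ≈ 3.4734

3.4734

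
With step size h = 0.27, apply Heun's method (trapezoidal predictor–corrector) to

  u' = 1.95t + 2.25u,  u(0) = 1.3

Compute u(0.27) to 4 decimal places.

2.4007

Heun: k1 = f(t_n, u_n); k2 = f(t_n + h, u_n + h·k1); u_{n+1} = u_n + (h/2)·(k1 + k2).
t=0.000000, u=1.300000:
  k1 = f(0.000000, 1.300000) = 2.925000
  k2 = f(0.270000, 2.089750) = 5.228438
  u ← 1.300000 + (0.27/2)·(2.925000 + 5.228438) = 2.400714
u(0.27) ≈ 2.4007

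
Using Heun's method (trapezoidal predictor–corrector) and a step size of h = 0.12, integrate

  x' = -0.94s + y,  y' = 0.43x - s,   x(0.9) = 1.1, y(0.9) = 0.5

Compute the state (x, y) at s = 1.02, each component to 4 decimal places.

1.0486, 0.4405

Heun on (x,y): k1 = f(s_n, state_n); k2 = f(s_n + h, state_n + h·k1); state_{n+1} = state_n + (h/2)·(k1 + k2).
0.900000: (1.100000, 0.500000)
  k1 = (-0.346000, -0.427000)
  predictor → (1.058480, 0.448760)
  k2 = (-0.510040, -0.564854)
  → (1.048638, 0.440489)
(x(1.02), y(1.02)) ≈ (1.0486, 0.4405)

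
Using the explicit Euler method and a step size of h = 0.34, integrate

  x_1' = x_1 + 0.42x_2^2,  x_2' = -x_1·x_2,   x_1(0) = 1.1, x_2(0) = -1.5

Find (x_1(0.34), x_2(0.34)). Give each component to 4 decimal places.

1.7953, -0.9390

Euler on (x_1,x_2): x_1_{n+1} = x_1_n + h·x_1', x_2_{n+1} = x_2_n + h·x_2'.
0.000000: (1.100000, -1.500000); f=(2.045000, 1.650000) → (1.795300, -0.939000)
(x_1(0.34), x_2(0.34)) ≈ (1.7953, -0.9390)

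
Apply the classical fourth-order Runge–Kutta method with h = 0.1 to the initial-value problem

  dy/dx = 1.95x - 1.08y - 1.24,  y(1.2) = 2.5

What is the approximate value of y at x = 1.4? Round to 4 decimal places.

RK4: k1 = f(x_n, y_n); k2 = f(x_n + h/2, y_n + (h/2)·k1); k3 = f(x_n + h/2, y_n + (h/2)·k2); k4 = f(x_n + h, y_n + h·k3); y_{n+1} = y_n + (h/6)·(k1 + 2k2 + 2k3 + k4).
x=1.200000, y=2.500000:
  k1 = f(1.200000, 2.500000) = -1.600000
  k2 = f(1.250000, 2.420000) = -1.416100
  k3 = f(1.250000, 2.429195) = -1.426031
  k4 = f(1.300000, 2.357397) = -1.250989
  y ← 2.500000 + (0.1/6)·(k1 + 2k2 + 2k3 + k4) = 2.357746
x=1.300000, y=2.357746:
  k1 = f(1.300000, 2.357746) = -1.251366
  k2 = f(1.350000, 2.295178) = -1.086292
  k3 = f(1.350000, 2.303431) = -1.095206
  k4 = f(1.400000, 2.248225) = -0.938083
  y ← 2.357746 + (0.1/6)·(k1 + 2k2 + 2k3 + k4) = 2.248538
y(1.4) ≈ 2.2485

2.2485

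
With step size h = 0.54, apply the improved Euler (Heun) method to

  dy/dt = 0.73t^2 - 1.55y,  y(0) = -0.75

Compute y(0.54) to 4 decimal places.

Heun: k1 = f(t_n, y_n); k2 = f(t_n + h, y_n + h·k1); y_{n+1} = y_n + (h/2)·(k1 + k2).
t=0.000000, y=-0.750000:
  k1 = f(0.000000, -0.750000) = 1.162500
  k2 = f(0.540000, -0.122250) = 0.402355
  y ← -0.750000 + (0.54/2)·(1.162500 + 0.402355) = -0.327489
y(0.54) ≈ -0.3275

-0.3275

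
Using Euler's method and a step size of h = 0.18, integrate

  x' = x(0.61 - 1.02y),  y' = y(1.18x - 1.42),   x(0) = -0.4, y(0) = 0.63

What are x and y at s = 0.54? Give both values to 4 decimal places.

Euler on (x,y): x_{n+1} = x_n + h·x', y_{n+1} = y_n + h·y'.
0.000000: (-0.400000, 0.630000); f=(0.013040, -1.191960) → (-0.397653, 0.415447)
0.180000: (-0.397653, 0.415447); f=(-0.074060, -0.784875) → (-0.410984, 0.274170)
0.360000: (-0.410984, 0.274170); f=(-0.135767, -0.522282) → (-0.435422, 0.180159)
(x(0.54), y(0.54)) ≈ (-0.4354, 0.1802)

-0.4354, 0.1802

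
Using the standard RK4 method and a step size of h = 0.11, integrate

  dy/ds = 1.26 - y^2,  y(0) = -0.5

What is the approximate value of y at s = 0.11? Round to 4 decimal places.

-0.3831

RK4: k1 = f(s_n, y_n); k2 = f(s_n + h/2, y_n + (h/2)·k1); k3 = f(s_n + h/2, y_n + (h/2)·k2); k4 = f(s_n + h, y_n + h·k3); y_{n+1} = y_n + (h/6)·(k1 + 2k2 + 2k3 + k4).
s=0.000000, y=-0.500000:
  k1 = f(0.000000, -0.500000) = 1.010000
  k2 = f(0.055000, -0.444450) = 1.062464
  k3 = f(0.055000, -0.441564) = 1.065021
  k4 = f(0.110000, -0.382848) = 1.113428
  y ← -0.500000 + (0.11/6)·(k1 + 2k2 + 2k3 + k4) = -0.383063
y(0.11) ≈ -0.3831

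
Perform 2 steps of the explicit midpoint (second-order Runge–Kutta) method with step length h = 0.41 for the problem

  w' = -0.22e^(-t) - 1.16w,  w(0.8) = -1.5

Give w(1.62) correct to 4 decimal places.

-0.6400

Midpoint: k1 = f(t_n, w_n); k2 = f(t_n + h/2, w_n + (h/2)·k1); w_{n+1} = w_n + h·k2.
t=0.800000, w=-1.500000:
  k1 = f(0.800000, -1.500000) = 1.641148
  k2 = f(1.005000, -1.163565) = 1.269205
  w ← -1.500000 + 0.41·1.269205 = -0.979626
t=1.210000, w=-0.979626:
  k1 = f(1.210000, -0.979626) = 1.070763
  k2 = f(1.415000, -0.760120) = 0.828295
  w ← -0.979626 + 0.41·0.828295 = -0.640025
w(1.62) ≈ -0.6400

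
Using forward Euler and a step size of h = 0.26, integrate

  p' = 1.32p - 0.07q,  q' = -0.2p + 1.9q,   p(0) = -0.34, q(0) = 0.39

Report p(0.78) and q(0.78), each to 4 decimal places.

-0.8682, 1.4090

Euler on (p,q): p_{n+1} = p_n + h·p', q_{n+1} = q_n + h·q'.
0.000000: (-0.340000, 0.390000); f=(-0.476100, 0.809000) → (-0.463786, 0.600340)
0.260000: (-0.463786, 0.600340); f=(-0.654221, 1.233403) → (-0.633884, 0.921025)
0.520000: (-0.633884, 0.921025); f=(-0.901198, 1.876724) → (-0.868195, 1.408973)
(p(0.78), q(0.78)) ≈ (-0.8682, 1.4090)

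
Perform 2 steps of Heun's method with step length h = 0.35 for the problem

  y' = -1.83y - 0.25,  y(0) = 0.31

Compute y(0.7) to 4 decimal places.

0.0058

Heun: k1 = f(x_n, y_n); k2 = f(x_n + h, y_n + h·k1); y_{n+1} = y_n + (h/2)·(k1 + k2).
x=0.000000, y=0.310000:
  k1 = f(0.000000, 0.310000) = -0.817300
  k2 = f(0.350000, 0.023945) = -0.293819
  y ← 0.310000 + (0.35/2)·(-0.817300 + (-0.293819)) = 0.115554
x=0.350000, y=0.115554:
  k1 = f(0.350000, 0.115554) = -0.461464
  k2 = f(0.700000, -0.045958) = -0.165896
  y ← 0.115554 + (0.35/2)·(-0.461464 + (-0.165896)) = 0.005766
y(0.7) ≈ 0.0058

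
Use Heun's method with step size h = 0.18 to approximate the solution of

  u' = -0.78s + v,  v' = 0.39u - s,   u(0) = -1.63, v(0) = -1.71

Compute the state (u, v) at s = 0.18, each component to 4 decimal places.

Heun on (u,v): k1 = f(s_n, state_n); k2 = f(s_n + h, state_n + h·k1); state_{n+1} = state_n + (h/2)·(k1 + k2).
0.000000: (-1.630000, -1.710000)
  k1 = (-1.710000, -0.635700)
  predictor → (-1.937800, -1.824426)
  k2 = (-1.964826, -0.935742)
  → (-1.960734, -1.851430)
(u(0.18), v(0.18)) ≈ (-1.9607, -1.8514)

-1.9607, -1.8514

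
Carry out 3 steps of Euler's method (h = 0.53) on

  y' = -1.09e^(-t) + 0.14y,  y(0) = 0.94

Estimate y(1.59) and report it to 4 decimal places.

Euler: y_{n+1} = y_n + h·f(t_n, y_n).
t=0.000000, y=0.940000: f=-0.958400 → y ← 0.940000 + 0.53·(-0.958400) = 0.432048
t=0.530000, y=0.432048: f=-0.581093 → y ← 0.432048 + 0.53·(-0.581093) = 0.124069
t=1.060000, y=0.124069: f=-0.360267 → y ← 0.124069 + 0.53·(-0.360267) = -0.066873
y(1.59) ≈ -0.0669

-0.0669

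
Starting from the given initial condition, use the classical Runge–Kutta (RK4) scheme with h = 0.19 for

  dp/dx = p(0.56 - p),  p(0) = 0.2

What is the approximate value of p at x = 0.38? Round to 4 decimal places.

RK4: k1 = f(x_n, p_n); k2 = f(x_n + h/2, p_n + (h/2)·k1); k3 = f(x_n + h/2, p_n + (h/2)·k2); k4 = f(x_n + h, p_n + h·k3); p_{n+1} = p_n + (h/6)·(k1 + 2k2 + 2k3 + k4).
x=0.000000, p=0.200000:
  k1 = f(0.000000, 0.200000) = 0.072000
  k2 = f(0.095000, 0.206840) = 0.073048
  k3 = f(0.095000, 0.206940) = 0.073062
  k4 = f(0.190000, 0.213882) = 0.074028
  p ← 0.200000 + (0.19/6)·(k1 + 2k2 + 2k3 + k4) = 0.213878
x=0.190000, p=0.213878:
  k1 = f(0.190000, 0.213878) = 0.074028
  k2 = f(0.285000, 0.220910) = 0.074908
  k3 = f(0.285000, 0.220994) = 0.074918
  k4 = f(0.380000, 0.228112) = 0.075708
  p ← 0.213878 + (0.19/6)·(k1 + 2k2 + 2k3 + k4) = 0.228109
p(0.38) ≈ 0.2281

0.2281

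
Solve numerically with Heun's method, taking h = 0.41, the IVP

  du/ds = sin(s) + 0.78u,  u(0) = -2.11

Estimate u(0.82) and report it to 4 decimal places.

Heun: k1 = f(s_n, u_n); k2 = f(s_n + h, u_n + h·k1); u_{n+1} = u_n + (h/2)·(k1 + k2).
s=0.000000, u=-2.110000:
  k1 = f(0.000000, -2.110000) = -1.645800
  k2 = f(0.410000, -2.784778) = -1.773518
  u ← -2.110000 + (0.41/2)·(-1.645800 + (-1.773518)) = -2.810960
s=0.410000, u=-2.810960:
  k1 = f(0.410000, -2.810960) = -1.793940
  k2 = f(0.820000, -3.546475) = -2.035105
  u ← -2.810960 + (0.41/2)·(-1.793940 + (-2.035105)) = -3.595914
u(0.82) ≈ -3.5959

-3.5959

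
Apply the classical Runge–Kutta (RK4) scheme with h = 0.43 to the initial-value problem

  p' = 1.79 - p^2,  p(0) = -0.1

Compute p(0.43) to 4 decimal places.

0.6180

RK4: k1 = f(x_n, p_n); k2 = f(x_n + h/2, p_n + (h/2)·k1); k3 = f(x_n + h/2, p_n + (h/2)·k2); k4 = f(x_n + h, p_n + h·k3); p_{n+1} = p_n + (h/6)·(k1 + 2k2 + 2k3 + k4).
x=0.000000, p=-0.100000:
  k1 = f(0.000000, -0.100000) = 1.780000
  k2 = f(0.215000, 0.282700) = 1.710081
  k3 = f(0.215000, 0.267667) = 1.718354
  k4 = f(0.430000, 0.638892) = 1.381817
  p ← -0.100000 + (0.43/6)·(k1 + 2k2 + 2k3 + k4) = 0.618006
p(0.43) ≈ 0.6180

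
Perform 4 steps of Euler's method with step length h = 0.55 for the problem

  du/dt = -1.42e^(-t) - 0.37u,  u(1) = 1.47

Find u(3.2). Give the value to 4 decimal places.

0.2099

Euler: u_{n+1} = u_n + h·f(t_n, u_n).
t=1.000000, u=1.470000: f=-1.066289 → u ← 1.470000 + 0.55·(-1.066289) = 0.883541
t=1.550000, u=0.883541: f=-0.628302 → u ← 0.883541 + 0.55·(-0.628302) = 0.537975
t=2.100000, u=0.537975: f=-0.372939 → u ← 0.537975 + 0.55·(-0.372939) = 0.332859
t=2.650000, u=0.332859: f=-0.223482 → u ← 0.332859 + 0.55·(-0.223482) = 0.209943
u(3.2) ≈ 0.2099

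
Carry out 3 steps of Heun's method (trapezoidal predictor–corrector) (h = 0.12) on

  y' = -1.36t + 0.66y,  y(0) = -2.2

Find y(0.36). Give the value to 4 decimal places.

-2.8840

Heun: k1 = f(t_n, y_n); k2 = f(t_n + h, y_n + h·k1); y_{n+1} = y_n + (h/2)·(k1 + k2).
t=0.000000, y=-2.200000:
  k1 = f(0.000000, -2.200000) = -1.452000
  k2 = f(0.120000, -2.374240) = -1.730198
  y ← -2.200000 + (0.12/2)·(-1.452000 + (-1.730198)) = -2.390932
t=0.120000, y=-2.390932:
  k1 = f(0.120000, -2.390932) = -1.741215
  k2 = f(0.240000, -2.599878) = -2.042319
  y ← -2.390932 + (0.12/2)·(-1.741215 + (-2.042319)) = -2.617944
t=0.240000, y=-2.617944:
  k1 = f(0.240000, -2.617944) = -2.054243
  k2 = f(0.360000, -2.864453) = -2.380139
  y ← -2.617944 + (0.12/2)·(-2.054243 + (-2.380139)) = -2.884007
y(0.36) ≈ -2.8840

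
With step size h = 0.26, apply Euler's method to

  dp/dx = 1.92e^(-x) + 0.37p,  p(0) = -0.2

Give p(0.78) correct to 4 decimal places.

1.0551

Euler: p_{n+1} = p_n + h·f(x_n, p_n).
x=0.000000, p=-0.200000: f=1.846000 → p ← -0.200000 + 0.26·1.846000 = 0.279960
x=0.260000, p=0.279960: f=1.584004 → p ← 0.279960 + 0.26·1.584004 = 0.691801
x=0.520000, p=0.691801: f=1.397446 → p ← 0.691801 + 0.26·1.397446 = 1.055137
p(0.78) ≈ 1.0551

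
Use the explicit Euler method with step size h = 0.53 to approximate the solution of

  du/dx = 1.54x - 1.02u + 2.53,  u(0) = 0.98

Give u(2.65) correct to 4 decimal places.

5.0008

Euler: u_{n+1} = u_n + h·f(x_n, u_n).
x=0.000000, u=0.980000: f=1.530400 → u ← 0.980000 + 0.53·1.530400 = 1.791112
x=0.530000, u=1.791112: f=1.519266 → u ← 1.791112 + 0.53·1.519266 = 2.596323
x=1.060000, u=2.596323: f=1.514151 → u ← 2.596323 + 0.53·1.514151 = 3.398823
x=1.590000, u=3.398823: f=1.511801 → u ← 3.398823 + 0.53·1.511801 = 4.200077
x=2.120000, u=4.200077: f=1.510721 → u ← 4.200077 + 0.53·1.510721 = 5.000759
u(2.65) ≈ 5.0008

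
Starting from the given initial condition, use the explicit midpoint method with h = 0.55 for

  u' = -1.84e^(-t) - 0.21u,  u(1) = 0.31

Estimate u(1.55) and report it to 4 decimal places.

0.0150

Midpoint: k1 = f(t_n, u_n); k2 = f(t_n + h/2, u_n + (h/2)·k1); u_{n+1} = u_n + h·k2.
t=1.000000, u=0.310000:
  k1 = f(1.000000, 0.310000) = -0.741998
  k2 = f(1.275000, 0.105951) = -0.536403
  u ← 0.310000 + 0.55·(-0.536403) = 0.014979
u(1.55) ≈ 0.0150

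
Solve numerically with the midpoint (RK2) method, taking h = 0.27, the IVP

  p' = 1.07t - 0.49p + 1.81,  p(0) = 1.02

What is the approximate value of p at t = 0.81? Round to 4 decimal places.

Midpoint: k1 = f(t_n, p_n); k2 = f(t_n + h/2, p_n + (h/2)·k1); p_{n+1} = p_n + h·k2.
t=0.000000, p=1.020000:
  k1 = f(0.000000, 1.020000) = 1.310200
  k2 = f(0.135000, 1.196877) = 1.367980
  p ← 1.020000 + 0.27·1.367980 = 1.389355
t=0.270000, p=1.389355:
  k1 = f(0.270000, 1.389355) = 1.418116
  k2 = f(0.405000, 1.580800) = 1.468758
  p ← 1.389355 + 0.27·1.468758 = 1.785919
t=0.540000, p=1.785919:
  k1 = f(0.540000, 1.785919) = 1.512700
  k2 = f(0.675000, 1.990134) = 1.557084
  p ← 1.785919 + 0.27·1.557084 = 2.206332
p(0.81) ≈ 2.2063

2.2063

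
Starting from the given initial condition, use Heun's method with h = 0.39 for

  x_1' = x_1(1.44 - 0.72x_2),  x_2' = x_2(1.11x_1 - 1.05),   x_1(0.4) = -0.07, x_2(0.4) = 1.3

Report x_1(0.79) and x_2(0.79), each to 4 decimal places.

-0.0918, 0.8518

Heun on (x_1,x_2): k1 = f(x_n, state_n); k2 = f(x_n + h, state_n + h·k1); state_{n+1} = state_n + (h/2)·(k1 + k2).
0.400000: (-0.070000, 1.300000)
  k1 = (-0.035280, -1.466010)
  predictor → (-0.083759, 0.728256)
  k2 = (-0.076695, -0.832377)
  → (-0.091835, 0.851815)
(x_1(0.79), x_2(0.79)) ≈ (-0.0918, 0.8518)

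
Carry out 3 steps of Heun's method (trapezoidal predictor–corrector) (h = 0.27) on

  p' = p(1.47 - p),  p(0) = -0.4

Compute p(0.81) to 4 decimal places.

Heun: k1 = f(t_n, p_n); k2 = f(t_n + h, p_n + h·k1); p_{n+1} = p_n + (h/2)·(k1 + k2).
t=0.000000, p=-0.400000:
  k1 = f(0.000000, -0.400000) = -0.748000
  k2 = f(0.270000, -0.601960) = -1.247237
  p ← -0.400000 + (0.27/2)·(-0.748000 + (-1.247237)) = -0.669357
t=0.270000, p=-0.669357:
  k1 = f(0.270000, -0.669357) = -1.431994
  k2 = f(0.540000, -1.055995) = -2.667439
  p ← -0.669357 + (0.27/2)·(-1.431994 + (-2.667439)) = -1.222780
t=0.540000, p=-1.222780:
  k1 = f(0.540000, -1.222780) = -3.292679
  k2 = f(0.810000, -2.111804) = -7.564067
  p ← -1.222780 + (0.27/2)·(-3.292679 + (-7.564067)) = -2.688441
p(0.81) ≈ -2.6884

-2.6884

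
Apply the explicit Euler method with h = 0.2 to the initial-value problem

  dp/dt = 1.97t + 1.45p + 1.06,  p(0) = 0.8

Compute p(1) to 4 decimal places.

Euler: p_{n+1} = p_n + h·f(t_n, p_n).
t=0.000000, p=0.800000: f=2.220000 → p ← 0.800000 + 0.2·2.220000 = 1.244000
t=0.200000, p=1.244000: f=3.257800 → p ← 1.244000 + 0.2·3.257800 = 1.895560
t=0.400000, p=1.895560: f=4.596562 → p ← 1.895560 + 0.2·4.596562 = 2.814872
t=0.600000, p=2.814872: f=6.323565 → p ← 2.814872 + 0.2·6.323565 = 4.079585
t=0.800000, p=4.079585: f=8.551399 → p ← 4.079585 + 0.2·8.551399 = 5.789865
p(1) ≈ 5.7899

5.7899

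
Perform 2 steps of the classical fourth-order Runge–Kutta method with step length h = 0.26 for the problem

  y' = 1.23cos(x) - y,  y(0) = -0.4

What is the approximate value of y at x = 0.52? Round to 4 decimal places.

RK4: k1 = f(x_n, y_n); k2 = f(x_n + h/2, y_n + (h/2)·k1); k3 = f(x_n + h/2, y_n + (h/2)·k2); k4 = f(x_n + h, y_n + h·k3); y_{n+1} = y_n + (h/6)·(k1 + 2k2 + 2k3 + k4).
x=0.000000, y=-0.400000:
  k1 = f(0.000000, -0.400000) = 1.630000
  k2 = f(0.130000, -0.188100) = 1.407721
  k3 = f(0.130000, -0.216996) = 1.436617
  k4 = f(0.260000, -0.026479) = 1.215139
  y ← -0.400000 + (0.26/6)·(k1 + 2k2 + 2k3 + k4) = -0.030201
x=0.260000, y=-0.030201:
  k1 = f(0.260000, -0.030201) = 1.218861
  k2 = f(0.390000, 0.128251) = 1.009388
  k3 = f(0.390000, 0.101019) = 1.036619
  k4 = f(0.520000, 0.239320) = 0.828098
  y ← -0.030201 + (0.26/6)·(k1 + 2k2 + 2k3 + k4) = 0.235821
y(0.52) ≈ 0.2358

0.2358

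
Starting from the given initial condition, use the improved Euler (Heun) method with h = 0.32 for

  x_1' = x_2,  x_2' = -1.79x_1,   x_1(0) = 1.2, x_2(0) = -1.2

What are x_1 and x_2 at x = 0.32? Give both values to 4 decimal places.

0.7060, -1.7774

Heun on (x_1,x_2): k1 = f(x_n, state_n); k2 = f(x_n + h, state_n + h·k1); state_{n+1} = state_n + (h/2)·(k1 + k2).
0.000000: (1.200000, -1.200000)
  k1 = (-1.200000, -2.148000)
  predictor → (0.816000, -1.887360)
  k2 = (-1.887360, -1.460640)
  → (0.706022, -1.777382)
(x_1(0.32), x_2(0.32)) ≈ (0.7060, -1.7774)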